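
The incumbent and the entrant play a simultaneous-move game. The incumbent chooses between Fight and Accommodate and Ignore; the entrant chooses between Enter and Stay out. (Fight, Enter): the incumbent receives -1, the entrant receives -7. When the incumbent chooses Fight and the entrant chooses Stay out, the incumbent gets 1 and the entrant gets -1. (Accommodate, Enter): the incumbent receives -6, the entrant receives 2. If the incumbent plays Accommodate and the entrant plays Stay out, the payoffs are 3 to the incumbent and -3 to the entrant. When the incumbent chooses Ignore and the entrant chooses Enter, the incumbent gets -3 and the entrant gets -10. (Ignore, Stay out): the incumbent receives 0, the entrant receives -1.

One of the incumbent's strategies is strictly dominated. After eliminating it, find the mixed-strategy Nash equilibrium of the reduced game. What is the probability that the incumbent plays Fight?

The incumbent's strategy Ignore is strictly dominated by Fight: -1 > -3 and 1 > 0. Eliminate Ignore.
In a mixed equilibrium the entrant is indifferent between Enter and Stay out; this condition fixes p.
  the entrant's expected payoff from Enter: p·(-7) + (1−p)·2 = -9p + 2
  the entrant's expected payoff from Stay out: p·(-1) + (1−p)·(-3) = 2p - 3
  -9p + 2 = 2p - 3  ⇒  -11p = -5  ⇒  p = 5/11.

p = 5/11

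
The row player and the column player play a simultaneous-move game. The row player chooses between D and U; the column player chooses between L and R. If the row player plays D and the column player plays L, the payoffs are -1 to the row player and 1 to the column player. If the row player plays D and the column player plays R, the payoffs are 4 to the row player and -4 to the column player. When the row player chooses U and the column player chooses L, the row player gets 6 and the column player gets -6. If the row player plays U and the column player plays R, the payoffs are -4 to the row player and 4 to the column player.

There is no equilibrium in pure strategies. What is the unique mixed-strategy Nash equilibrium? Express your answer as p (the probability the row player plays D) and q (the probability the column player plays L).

p = 2/3, q = 8/15

For the column player to be willing to mix, the column player must be indifferent between L and R, which pins down the row player's mix.
  the column player's payoff from L: p·1 + (1−p)·(-6) = 7p - 6
  the column player's payoff from R: p·(-4) + (1−p)·4 = -8p + 4
  7p - 6 = -8p + 4  ⇒  15p = 10  ⇒  p = 2/3.
Set the row player's expected payoff from D equal to that from U:
  the row player's payoff from D: q·(-1) + (1−q)·4 = -5q + 4
  the row player's payoff from U: q·6 + (1−q)·(-4) = 10q - 4
  -5q + 4 = 10q - 4  ⇒  -15q = -8  ⇒  q = 8/15.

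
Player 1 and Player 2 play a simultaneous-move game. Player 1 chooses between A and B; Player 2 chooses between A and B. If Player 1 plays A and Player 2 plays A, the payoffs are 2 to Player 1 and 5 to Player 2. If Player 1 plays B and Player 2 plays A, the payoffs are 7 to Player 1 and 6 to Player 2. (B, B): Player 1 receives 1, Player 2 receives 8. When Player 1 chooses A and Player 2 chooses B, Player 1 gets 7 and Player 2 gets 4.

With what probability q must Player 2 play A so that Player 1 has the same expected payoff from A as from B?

Set Player 1's expected payoff from A equal to that from B:
  Player 1's payoff to A: q·2 + (1−q)·7 = -5q + 7
  Player 1's payoff to B: q·7 + (1−q)·1 = 6q + 1
  -5q + 7 = 6q + 1  ⇒  -11q = -6  ⇒  q = 6/11.

q = 6/11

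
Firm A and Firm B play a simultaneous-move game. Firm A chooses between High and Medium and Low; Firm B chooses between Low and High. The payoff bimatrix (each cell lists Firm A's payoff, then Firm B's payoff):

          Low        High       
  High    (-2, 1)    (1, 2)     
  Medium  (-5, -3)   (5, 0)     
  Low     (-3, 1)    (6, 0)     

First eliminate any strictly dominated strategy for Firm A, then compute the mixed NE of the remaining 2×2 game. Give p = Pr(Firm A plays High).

p = 1/2

Firm A's strategy Medium is strictly dominated by Low: -3 > -5 and 6 > 5. Eliminate Medium.
Firm B's indifference between Low and High determines Firm A's mixing probability p:
  Firm B's payoff from Low: p·1 + (1−p)·1 = 1
  Firm B's payoff from High: p·2 + (1−p)·0 = 2p
  1 = 2p  ⇒  -2p = -1  ⇒  p = 1/2.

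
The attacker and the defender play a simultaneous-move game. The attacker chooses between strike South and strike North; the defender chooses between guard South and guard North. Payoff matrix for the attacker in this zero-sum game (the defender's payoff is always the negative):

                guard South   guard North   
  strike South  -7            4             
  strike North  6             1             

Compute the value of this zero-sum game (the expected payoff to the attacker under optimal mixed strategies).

v = 31/16

The attacker's indifference between strike South and strike North determines the defender's mixing probability q:
  the attacker's expected payoff from strike South: q·(-7) + (1−q)·4 = -11q + 4
  the attacker's expected payoff from strike North: q·6 + (1−q)·1 = 5q + 1
  -11q + 4 = 5q + 1  ⇒  -16q = -3  ⇒  q = 3/16.
The value is the attacker's expected payoff against this mix (using strike South): (3/16)·(-7) + (13/16)·4 = 31/16.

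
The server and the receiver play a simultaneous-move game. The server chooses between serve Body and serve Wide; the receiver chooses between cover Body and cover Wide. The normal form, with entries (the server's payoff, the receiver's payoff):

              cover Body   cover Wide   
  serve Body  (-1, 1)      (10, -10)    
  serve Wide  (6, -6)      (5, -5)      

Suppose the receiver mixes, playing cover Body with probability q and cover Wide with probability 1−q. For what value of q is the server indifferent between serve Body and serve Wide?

q = 5/12

In a mixed equilibrium the server is indifferent between serve Body and serve Wide; this condition fixes q.
  the server's payoff to serve Body: q·(-1) + (1−q)·10 = -11q + 10
  the server's payoff to serve Wide: q·6 + (1−q)·5 = q + 5
  -11q + 10 = q + 5  ⇒  -12q = -5  ⇒  q = 5/12.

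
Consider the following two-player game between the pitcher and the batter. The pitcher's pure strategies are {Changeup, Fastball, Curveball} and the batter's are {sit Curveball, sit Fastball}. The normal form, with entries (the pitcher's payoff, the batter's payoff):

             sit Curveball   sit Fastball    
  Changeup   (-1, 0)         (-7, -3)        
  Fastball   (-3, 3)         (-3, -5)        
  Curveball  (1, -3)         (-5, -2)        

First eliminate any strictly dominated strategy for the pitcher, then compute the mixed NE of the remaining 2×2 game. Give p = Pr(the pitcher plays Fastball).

The pitcher's strategy Changeup is strictly dominated by Curveball: 1 > -1 and -5 > -7. Eliminate Changeup.
Set the batter's expected payoff from sit Curveball equal to that from sit Fastball:
  the batter's payoff to sit Curveball: p·3 + (1−p)·(-3) = 6p - 3
  the batter's payoff to sit Fastball: p·(-5) + (1−p)·(-2) = -3p - 2
  6p - 3 = -3p - 2  ⇒  9p = 1  ⇒  p = 1/9.

p = 1/9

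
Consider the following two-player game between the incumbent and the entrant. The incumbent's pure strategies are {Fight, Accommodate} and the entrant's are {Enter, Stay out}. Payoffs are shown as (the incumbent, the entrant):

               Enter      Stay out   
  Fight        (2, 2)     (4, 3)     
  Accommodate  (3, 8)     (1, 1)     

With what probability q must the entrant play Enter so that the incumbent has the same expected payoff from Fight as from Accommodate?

q = 3/4

Set the incumbent's expected payoff from Fight equal to that from Accommodate:
  the incumbent's expected payoff from Fight: q·2 + (1−q)·4 = -2q + 4
  the incumbent's expected payoff from Accommodate: q·3 + (1−q)·1 = 2q + 1
  -2q + 4 = 2q + 1  ⇒  -4q = -3  ⇒  q = 3/4.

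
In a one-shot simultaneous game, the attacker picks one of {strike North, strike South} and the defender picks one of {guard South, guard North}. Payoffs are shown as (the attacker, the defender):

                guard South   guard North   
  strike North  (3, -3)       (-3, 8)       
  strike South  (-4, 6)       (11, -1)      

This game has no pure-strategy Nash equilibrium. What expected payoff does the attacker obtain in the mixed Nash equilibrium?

1

The attacker's indifference between strike North and strike South determines the defender's mixing probability q:
  the attacker's payoff from strike North: q·3 + (1−q)·(-3) = 6q - 3
  the attacker's payoff from strike South: q·(-4) + (1−q)·11 = -15q + 11
  6q - 3 = -15q + 11  ⇒  21q = 14  ⇒  q = 2/3.
At equilibrium the attacker is indifferent across rows, so the attacker's payoff equals the payoff from strike North: (2/3)·3 + (1/3)·(-3) = 1.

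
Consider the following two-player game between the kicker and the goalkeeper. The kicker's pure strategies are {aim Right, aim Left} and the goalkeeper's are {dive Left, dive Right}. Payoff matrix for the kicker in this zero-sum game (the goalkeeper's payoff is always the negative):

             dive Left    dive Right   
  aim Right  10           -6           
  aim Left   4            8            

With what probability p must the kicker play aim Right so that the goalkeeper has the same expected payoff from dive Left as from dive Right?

The kicker's mix must leave the goalkeeper indifferent between dive Left and dive Right.
  the goalkeeper's expected payoff from dive Left: p·(-10) + (1−p)·(-4) = -6p - 4
  the goalkeeper's expected payoff from dive Right: p·6 + (1−p)·(-8) = 14p - 8
  -6p - 4 = 14p - 8  ⇒  -20p = -4  ⇒  p = 1/5.

p = 1/5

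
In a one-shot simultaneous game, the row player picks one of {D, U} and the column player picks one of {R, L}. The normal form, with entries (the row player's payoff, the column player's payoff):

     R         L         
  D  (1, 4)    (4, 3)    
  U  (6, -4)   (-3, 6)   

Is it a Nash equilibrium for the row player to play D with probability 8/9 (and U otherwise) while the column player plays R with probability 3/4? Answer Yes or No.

Given the row player's mix p = 8/9, the column player's payoff from R is 28/9 but from L is 10/3. The column player strictly prefers L, so the column player would not mix.
So the proposed profile is not a Nash equilibrium.

No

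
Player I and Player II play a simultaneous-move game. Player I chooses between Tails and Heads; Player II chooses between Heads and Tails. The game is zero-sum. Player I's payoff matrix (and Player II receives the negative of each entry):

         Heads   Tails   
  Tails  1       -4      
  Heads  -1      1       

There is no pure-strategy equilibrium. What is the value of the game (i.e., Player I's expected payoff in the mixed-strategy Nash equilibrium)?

v = -3/7

Set Player I's expected payoff from Tails equal to that from Heads:
  Player I's payoff to Tails: q·1 + (1−q)·(-4) = 5q - 4
  Player I's payoff to Heads: q·(-1) + (1−q)·1 = -2q + 1
  5q - 4 = -2q + 1  ⇒  7q = 5  ⇒  q = 5/7.
The value is Player I's expected payoff against this mix (using Tails): (5/7)·1 + (2/7)·(-4) = -3/7.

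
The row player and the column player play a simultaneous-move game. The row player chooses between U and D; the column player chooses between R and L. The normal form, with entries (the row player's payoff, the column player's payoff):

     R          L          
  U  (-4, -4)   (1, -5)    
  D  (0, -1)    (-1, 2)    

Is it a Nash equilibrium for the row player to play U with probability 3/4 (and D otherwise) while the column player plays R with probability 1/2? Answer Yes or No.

No

Given the column player's mix q = 1/2, the row player's payoff from U is -3/2 but from D is -1/2. The row player strictly prefers D, so the row player would not mix.
So the proposed profile is not a Nash equilibrium.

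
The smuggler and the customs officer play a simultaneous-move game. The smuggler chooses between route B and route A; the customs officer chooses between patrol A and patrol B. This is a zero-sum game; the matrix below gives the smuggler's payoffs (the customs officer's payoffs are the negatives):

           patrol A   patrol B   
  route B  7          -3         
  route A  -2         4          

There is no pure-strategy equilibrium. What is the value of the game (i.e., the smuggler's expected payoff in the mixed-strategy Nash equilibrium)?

The smuggler's indifference between route B and route A determines the customs officer's mixing probability q:
  the smuggler's payoff from route B: q·7 + (1−q)·(-3) = 10q - 3
  the smuggler's payoff from route A: q·(-2) + (1−q)·4 = -6q + 4
  10q - 3 = -6q + 4  ⇒  16q = 7  ⇒  q = 7/16.
The value is the smuggler's expected payoff against this mix (using route B): (7/16)·7 + (9/16)·(-3) = 11/8.

v = 11/8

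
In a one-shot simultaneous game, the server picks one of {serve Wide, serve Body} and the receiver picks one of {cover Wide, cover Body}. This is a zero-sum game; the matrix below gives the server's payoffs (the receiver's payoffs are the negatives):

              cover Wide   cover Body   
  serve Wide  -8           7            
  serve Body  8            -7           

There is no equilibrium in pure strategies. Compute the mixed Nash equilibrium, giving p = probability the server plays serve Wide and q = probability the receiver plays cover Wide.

p = 1/2, q = 7/15

The receiver's indifference between cover Wide and cover Body determines the server's mixing probability p:
  the receiver's payoff to cover Wide: p·8 + (1−p)·(-8) = 16p - 8
  the receiver's payoff to cover Body: p·(-7) + (1−p)·7 = -14p + 7
  16p - 8 = -14p + 7  ⇒  30p = 15  ⇒  p = 1/2.
The receiver's mix must leave the server indifferent between serve Wide and serve Body.
  the server's payoff to serve Wide: q·(-8) + (1−q)·7 = -15q + 7
  the server's payoff to serve Body: q·8 + (1−q)·(-7) = 15q - 7
  -15q + 7 = 15q - 7  ⇒  -30q = -14  ⇒  q = 7/15.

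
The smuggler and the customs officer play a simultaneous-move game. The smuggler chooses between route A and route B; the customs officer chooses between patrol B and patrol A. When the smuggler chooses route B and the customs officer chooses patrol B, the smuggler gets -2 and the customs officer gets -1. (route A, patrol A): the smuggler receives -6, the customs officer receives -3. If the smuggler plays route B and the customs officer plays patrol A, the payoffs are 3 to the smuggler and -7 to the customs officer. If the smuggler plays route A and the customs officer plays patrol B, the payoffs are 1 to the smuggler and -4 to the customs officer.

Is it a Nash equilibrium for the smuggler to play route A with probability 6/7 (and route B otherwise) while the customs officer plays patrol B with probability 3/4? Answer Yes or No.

Check the customs officer's indifference given the smuggler's mix p = 6/7:
  payoff from patrol B = -25/7; payoff from patrol A = -25/7 — equal.
Check the smuggler's indifference given the customs officer's mix q = 3/4:
  payoff from route A = -3/4; payoff from route B = -3/4 — equal.
Both players are indifferent, so neither can profitably deviate.

Yes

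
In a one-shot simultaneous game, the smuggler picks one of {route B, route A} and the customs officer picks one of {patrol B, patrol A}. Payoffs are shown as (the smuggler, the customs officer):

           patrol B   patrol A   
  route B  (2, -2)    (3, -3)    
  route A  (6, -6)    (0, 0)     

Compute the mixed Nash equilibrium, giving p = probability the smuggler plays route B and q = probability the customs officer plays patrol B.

The smuggler's mix must leave the customs officer indifferent between patrol B and patrol A.
  the customs officer's expected payoff from patrol B: p·(-2) + (1−p)·(-6) = 4p - 6
  the customs officer's expected payoff from patrol A: p·(-3) + (1−p)·0 = -3p
  4p - 6 = -3p  ⇒  7p = 6  ⇒  p = 6/7.
For the smuggler to be willing to mix, the smuggler must be indifferent between route B and route A, which pins down the customs officer's mix.
  the smuggler's expected payoff from route B: q·2 + (1−q)·3 = -q + 3
  the smuggler's expected payoff from route A: q·6 + (1−q)·0 = 6q
  -q + 3 = 6q  ⇒  -7q = -3  ⇒  q = 3/7.

p = 6/7, q = 3/7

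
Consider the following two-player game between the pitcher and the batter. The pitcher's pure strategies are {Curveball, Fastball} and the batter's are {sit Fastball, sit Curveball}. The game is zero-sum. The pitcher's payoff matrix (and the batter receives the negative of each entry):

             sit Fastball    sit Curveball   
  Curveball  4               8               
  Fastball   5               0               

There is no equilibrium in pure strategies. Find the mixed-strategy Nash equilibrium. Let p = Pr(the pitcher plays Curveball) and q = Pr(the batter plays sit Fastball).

p = 5/9, q = 8/9

The batter's indifference between sit Fastball and sit Curveball determines the pitcher's mixing probability p:
  the batter's payoff from sit Fastball: p·(-4) + (1−p)·(-5) = p - 5
  the batter's payoff from sit Curveball: p·(-8) + (1−p)·0 = -8p
  p - 5 = -8p  ⇒  9p = 5  ⇒  p = 5/9.
For the pitcher to be willing to mix, the pitcher must be indifferent between Curveball and Fastball, which pins down the batter's mix.
  the pitcher's payoff from Curveball: q·4 + (1−q)·8 = -4q + 8
  the pitcher's payoff from Fastball: q·5 + (1−q)·0 = 5q
  -4q + 8 = 5q  ⇒  -9q = -8  ⇒  q = 8/9.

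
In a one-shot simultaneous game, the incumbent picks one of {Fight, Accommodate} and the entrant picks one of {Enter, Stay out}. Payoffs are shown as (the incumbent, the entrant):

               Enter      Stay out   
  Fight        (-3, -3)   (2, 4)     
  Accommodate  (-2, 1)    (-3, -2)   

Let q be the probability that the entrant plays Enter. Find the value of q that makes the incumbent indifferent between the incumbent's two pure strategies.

q = 5/6

The entrant's mix must leave the incumbent indifferent between Fight and Accommodate.
  the incumbent's expected payoff from Fight: q·(-3) + (1−q)·2 = -5q + 2
  the incumbent's expected payoff from Accommodate: q·(-2) + (1−q)·(-3) = q - 3
  -5q + 2 = q - 3  ⇒  -6q = -5  ⇒  q = 5/6.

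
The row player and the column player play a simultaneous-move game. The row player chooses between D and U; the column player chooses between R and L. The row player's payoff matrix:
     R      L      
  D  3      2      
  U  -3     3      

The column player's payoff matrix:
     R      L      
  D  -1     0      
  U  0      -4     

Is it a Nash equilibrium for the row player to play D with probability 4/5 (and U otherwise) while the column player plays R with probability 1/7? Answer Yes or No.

Check the column player's indifference given the row player's mix p = 4/5:
  payoff from R = -4/5; payoff from L = -4/5 — equal.
Check the row player's indifference given the column player's mix q = 1/7:
  payoff from D = 15/7; payoff from U = 15/7 — equal.
Both players are indifferent, so neither can profitably deviate.

Yes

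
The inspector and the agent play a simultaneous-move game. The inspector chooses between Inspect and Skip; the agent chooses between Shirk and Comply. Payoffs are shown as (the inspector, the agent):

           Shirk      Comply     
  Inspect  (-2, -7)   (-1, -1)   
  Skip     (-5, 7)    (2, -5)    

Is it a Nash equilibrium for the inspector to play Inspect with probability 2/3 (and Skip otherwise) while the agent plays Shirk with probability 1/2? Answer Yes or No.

Check the agent's indifference given the inspector's mix p = 2/3:
  payoff from Shirk = -7/3; payoff from Comply = -7/3 — equal.
Check the inspector's indifference given the agent's mix q = 1/2:
  payoff from Inspect = -3/2; payoff from Skip = -3/2 — equal.
Both players are indifferent, so neither can profitably deviate.

Yes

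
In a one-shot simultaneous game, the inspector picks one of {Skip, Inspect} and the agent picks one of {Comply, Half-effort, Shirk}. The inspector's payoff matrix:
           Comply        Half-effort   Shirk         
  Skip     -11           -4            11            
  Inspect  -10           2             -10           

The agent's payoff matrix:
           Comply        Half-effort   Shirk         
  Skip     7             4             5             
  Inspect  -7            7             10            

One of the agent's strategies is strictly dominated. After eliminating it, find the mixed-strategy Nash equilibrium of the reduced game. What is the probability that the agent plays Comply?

The agent's strategy Half-effort is strictly dominated by Shirk: 5 > 4 and 10 > 7. Eliminate Half-effort.
Set the inspector's expected payoff from Skip equal to that from Inspect:
  the inspector's payoff to Skip: q·(-11) + (1−q)·11 = -22q + 11
  the inspector's payoff to Inspect: q·(-10) + (1−q)·(-10) = -10
  -22q + 11 = -10  ⇒  -22q = -21  ⇒  q = 21/22.

q = 21/22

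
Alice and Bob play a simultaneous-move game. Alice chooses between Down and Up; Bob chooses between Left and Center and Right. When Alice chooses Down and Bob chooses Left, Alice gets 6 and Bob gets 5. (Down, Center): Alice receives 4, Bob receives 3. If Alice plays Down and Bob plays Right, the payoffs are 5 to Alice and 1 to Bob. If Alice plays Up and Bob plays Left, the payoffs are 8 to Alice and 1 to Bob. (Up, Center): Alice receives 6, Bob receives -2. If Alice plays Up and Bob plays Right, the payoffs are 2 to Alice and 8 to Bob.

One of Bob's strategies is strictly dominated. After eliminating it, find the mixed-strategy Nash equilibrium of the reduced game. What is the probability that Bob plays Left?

q = 3/5

Bob's strategy Center is strictly dominated by Left: 5 > 3 and 1 > -2. Eliminate Center.
Bob's mix must leave Alice indifferent between Down and Up.
  Alice's payoff from Down: q·6 + (1−q)·5 = q + 5
  Alice's payoff from Up: q·8 + (1−q)·2 = 6q + 2
  q + 5 = 6q + 2  ⇒  -5q = -3  ⇒  q = 3/5.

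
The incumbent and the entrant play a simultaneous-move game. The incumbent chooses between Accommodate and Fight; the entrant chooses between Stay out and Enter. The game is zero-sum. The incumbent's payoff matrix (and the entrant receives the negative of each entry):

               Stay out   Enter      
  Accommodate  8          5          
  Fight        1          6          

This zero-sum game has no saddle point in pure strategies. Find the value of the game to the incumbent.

For the incumbent to be willing to mix, the incumbent must be indifferent between Accommodate and Fight, which pins down the entrant's mix.
  the incumbent's payoff to Accommodate: q·8 + (1−q)·5 = 3q + 5
  the incumbent's payoff to Fight: q·1 + (1−q)·6 = -5q + 6
  3q + 5 = -5q + 6  ⇒  8q = 1  ⇒  q = 1/8.
The value is the incumbent's expected payoff against this mix (using Accommodate): (1/8)·8 + (7/8)·5 = 43/8.

v = 43/8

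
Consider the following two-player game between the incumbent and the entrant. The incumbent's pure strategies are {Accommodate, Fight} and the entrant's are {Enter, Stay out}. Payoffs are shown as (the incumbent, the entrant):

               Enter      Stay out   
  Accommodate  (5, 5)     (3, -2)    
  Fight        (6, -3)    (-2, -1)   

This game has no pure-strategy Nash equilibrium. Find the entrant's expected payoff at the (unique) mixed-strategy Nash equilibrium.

-11/9

In a mixed equilibrium the entrant is indifferent between Enter and Stay out; this condition fixes p.
  the entrant's payoff from Enter: p·5 + (1−p)·(-3) = 8p - 3
  the entrant's payoff from Stay out: p·(-2) + (1−p)·(-1) = -p - 1
  8p - 3 = -p - 1  ⇒  9p = 2  ⇒  p = 2/9.
At equilibrium the entrant is indifferent across columns, so the entrant's payoff equals the payoff from Enter: (2/9)·5 + (7/9)·(-3) = -11/9.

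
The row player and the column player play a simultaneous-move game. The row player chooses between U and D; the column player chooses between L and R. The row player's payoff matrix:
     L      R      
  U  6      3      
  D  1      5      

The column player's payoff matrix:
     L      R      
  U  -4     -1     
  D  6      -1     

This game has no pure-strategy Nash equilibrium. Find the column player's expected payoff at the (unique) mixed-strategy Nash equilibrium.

-1

For the column player to be willing to mix, the column player must be indifferent between L and R, which pins down the row player's mix.
  the column player's payoff from L: p·(-4) + (1−p)·6 = -10p + 6
  the column player's payoff from R: p·(-1) + (1−p)·(-1) = -1
  -10p + 6 = -1  ⇒  -10p = -7  ⇒  p = 7/10.
At equilibrium the column player is indifferent across columns, so the column player's payoff equals the payoff from L: (7/10)·(-4) + (3/10)·6 = -1.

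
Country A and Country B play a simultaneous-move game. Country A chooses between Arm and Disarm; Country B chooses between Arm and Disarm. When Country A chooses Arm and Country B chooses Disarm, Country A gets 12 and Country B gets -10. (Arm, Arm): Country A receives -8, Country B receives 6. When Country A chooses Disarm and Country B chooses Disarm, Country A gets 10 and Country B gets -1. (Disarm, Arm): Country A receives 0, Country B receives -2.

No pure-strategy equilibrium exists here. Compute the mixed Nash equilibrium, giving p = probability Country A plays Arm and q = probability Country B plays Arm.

In a mixed equilibrium Country B is indifferent between Arm and Disarm; this condition fixes p.
  Country B's payoff to Arm: p·6 + (1−p)·(-2) = 8p - 2
  Country B's payoff to Disarm: p·(-10) + (1−p)·(-1) = -9p - 1
  8p - 2 = -9p - 1  ⇒  17p = 1  ⇒  p = 1/17.
In a mixed equilibrium Country A is indifferent between Arm and Disarm; this condition fixes q.
  Country A's payoff to Arm: q·(-8) + (1−q)·12 = -20q + 12
  Country A's payoff to Disarm: q·0 + (1−q)·10 = -10q + 10
  -20q + 12 = -10q + 10  ⇒  -10q = -2  ⇒  q = 1/5.

p = 1/17, q = 1/5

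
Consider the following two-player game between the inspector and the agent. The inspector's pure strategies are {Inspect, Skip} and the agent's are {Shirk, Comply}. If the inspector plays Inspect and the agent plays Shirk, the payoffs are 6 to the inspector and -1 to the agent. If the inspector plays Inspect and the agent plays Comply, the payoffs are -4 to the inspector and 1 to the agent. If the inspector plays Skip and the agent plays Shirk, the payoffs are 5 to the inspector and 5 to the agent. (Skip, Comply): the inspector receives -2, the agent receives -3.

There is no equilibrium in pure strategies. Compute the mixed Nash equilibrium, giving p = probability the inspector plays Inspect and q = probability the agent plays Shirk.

p = 4/5, q = 2/3

In a mixed equilibrium the agent is indifferent between Shirk and Comply; this condition fixes p.
  the agent's expected payoff from Shirk: p·(-1) + (1−p)·5 = -6p + 5
  the agent's expected payoff from Comply: p·1 + (1−p)·(-3) = 4p - 3
  -6p + 5 = 4p - 3  ⇒  -10p = -8  ⇒  p = 4/5.
For the inspector to be willing to mix, the inspector must be indifferent between Inspect and Skip, which pins down the agent's mix.
  the inspector's payoff to Inspect: q·6 + (1−q)·(-4) = 10q - 4
  the inspector's payoff to Skip: q·5 + (1−q)·(-2) = 7q - 2
  10q - 4 = 7q - 2  ⇒  3q = 2  ⇒  q = 2/3.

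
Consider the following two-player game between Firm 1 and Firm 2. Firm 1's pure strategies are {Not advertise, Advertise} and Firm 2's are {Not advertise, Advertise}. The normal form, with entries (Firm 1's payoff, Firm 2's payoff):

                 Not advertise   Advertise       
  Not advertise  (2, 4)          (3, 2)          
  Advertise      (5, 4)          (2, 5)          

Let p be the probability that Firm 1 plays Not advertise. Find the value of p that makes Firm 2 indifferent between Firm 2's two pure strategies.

In a mixed equilibrium Firm 2 is indifferent between Not advertise and Advertise; this condition fixes p.
  Firm 2's expected payoff from Not advertise: p·4 + (1−p)·4 = 4
  Firm 2's expected payoff from Advertise: p·2 + (1−p)·5 = -3p + 5
  4 = -3p + 5  ⇒  3p = 1  ⇒  p = 1/3.

p = 1/3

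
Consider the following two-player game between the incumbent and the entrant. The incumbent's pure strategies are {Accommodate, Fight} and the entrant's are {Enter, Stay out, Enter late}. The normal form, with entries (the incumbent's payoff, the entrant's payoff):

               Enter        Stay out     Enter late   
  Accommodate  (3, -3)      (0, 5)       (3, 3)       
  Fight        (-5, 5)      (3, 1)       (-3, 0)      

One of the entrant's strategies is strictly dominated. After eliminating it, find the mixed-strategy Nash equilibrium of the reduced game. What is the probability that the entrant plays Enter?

The entrant's strategy Enter late is strictly dominated by Stay out: 5 > 3 and 1 > 0. Eliminate Enter late.
The incumbent's indifference between Accommodate and Fight determines the entrant's mixing probability q:
  the incumbent's expected payoff from Accommodate: q·3 + (1−q)·0 = 3q
  the incumbent's expected payoff from Fight: q·(-5) + (1−q)·3 = -8q + 3
  3q = -8q + 3  ⇒  11q = 3  ⇒  q = 3/11.

q = 3/11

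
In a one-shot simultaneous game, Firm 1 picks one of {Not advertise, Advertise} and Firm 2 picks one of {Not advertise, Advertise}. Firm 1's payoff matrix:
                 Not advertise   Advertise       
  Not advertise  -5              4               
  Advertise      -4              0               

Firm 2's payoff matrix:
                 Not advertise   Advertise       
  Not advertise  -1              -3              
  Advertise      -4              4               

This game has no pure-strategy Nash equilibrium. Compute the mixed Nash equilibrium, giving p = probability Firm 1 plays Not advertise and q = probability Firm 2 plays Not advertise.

Firm 2's indifference between Not advertise and Advertise determines Firm 1's mixing probability p:
  Firm 2's payoff to Not advertise: p·(-1) + (1−p)·(-4) = 3p - 4
  Firm 2's payoff to Advertise: p·(-3) + (1−p)·4 = -7p + 4
  3p - 4 = -7p + 4  ⇒  10p = 8  ⇒  p = 4/5.
In a mixed equilibrium Firm 1 is indifferent between Not advertise and Advertise; this condition fixes q.
  Firm 1's payoff to Not advertise: q·(-5) + (1−q)·4 = -9q + 4
  Firm 1's payoff to Advertise: q·(-4) + (1−q)·0 = -4q
  -9q + 4 = -4q  ⇒  -5q = -4  ⇒  q = 4/5.

p = 4/5, q = 4/5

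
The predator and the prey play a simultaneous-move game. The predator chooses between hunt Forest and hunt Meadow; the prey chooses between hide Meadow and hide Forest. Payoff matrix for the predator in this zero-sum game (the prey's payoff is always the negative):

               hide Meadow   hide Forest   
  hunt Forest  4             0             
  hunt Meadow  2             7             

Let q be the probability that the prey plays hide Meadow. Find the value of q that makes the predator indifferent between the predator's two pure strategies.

Set the predator's expected payoff from hunt Forest equal to that from hunt Meadow:
  the predator's payoff to hunt Forest: q·4 + (1−q)·0 = 4q
  the predator's payoff to hunt Meadow: q·2 + (1−q)·7 = -5q + 7
  4q = -5q + 7  ⇒  9q = 7  ⇒  q = 7/9.

q = 7/9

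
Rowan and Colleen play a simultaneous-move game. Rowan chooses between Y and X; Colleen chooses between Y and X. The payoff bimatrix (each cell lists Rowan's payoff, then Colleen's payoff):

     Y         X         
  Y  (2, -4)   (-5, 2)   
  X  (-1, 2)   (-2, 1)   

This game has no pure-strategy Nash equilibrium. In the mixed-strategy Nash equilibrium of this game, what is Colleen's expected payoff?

8/7

Colleen's indifference between Y and X determines Rowan's mixing probability p:
  Colleen's payoff from Y: p·(-4) + (1−p)·2 = -6p + 2
  Colleen's payoff from X: p·2 + (1−p)·1 = p + 1
  -6p + 2 = p + 1  ⇒  -7p = -1  ⇒  p = 1/7.
At equilibrium Colleen is indifferent across columns, so Colleen's payoff equals the payoff from Y: (1/7)·(-4) + (6/7)·2 = 8/7.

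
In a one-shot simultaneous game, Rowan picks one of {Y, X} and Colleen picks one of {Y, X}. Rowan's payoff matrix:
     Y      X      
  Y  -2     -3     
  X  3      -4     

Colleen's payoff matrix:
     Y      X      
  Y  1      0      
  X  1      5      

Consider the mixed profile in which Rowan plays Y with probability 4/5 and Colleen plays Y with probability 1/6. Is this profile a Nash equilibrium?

Yes

Check Colleen's indifference given Rowan's mix p = 4/5:
  payoff from Y = 1; payoff from X = 1 — equal.
Check Rowan's indifference given Colleen's mix q = 1/6:
  payoff from Y = -17/6; payoff from X = -17/6 — equal.
Both players are indifferent, so neither can profitably deviate.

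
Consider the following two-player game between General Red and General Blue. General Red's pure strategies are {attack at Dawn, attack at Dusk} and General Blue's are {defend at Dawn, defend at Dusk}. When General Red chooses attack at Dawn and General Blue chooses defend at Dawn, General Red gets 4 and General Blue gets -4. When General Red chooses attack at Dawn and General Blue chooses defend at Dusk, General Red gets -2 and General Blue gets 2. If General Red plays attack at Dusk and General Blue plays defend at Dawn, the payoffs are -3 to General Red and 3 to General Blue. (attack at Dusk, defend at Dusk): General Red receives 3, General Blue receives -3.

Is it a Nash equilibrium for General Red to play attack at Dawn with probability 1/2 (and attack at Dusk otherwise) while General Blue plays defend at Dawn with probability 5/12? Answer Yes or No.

Yes

Check General Blue's indifference given General Red's mix p = 1/2:
  payoff from defend at Dawn = -1/2; payoff from defend at Dusk = -1/2 — equal.
Check General Red's indifference given General Blue's mix q = 5/12:
  payoff from attack at Dawn = 1/2; payoff from attack at Dusk = 1/2 — equal.
Both players are indifferent, so neither can profitably deviate.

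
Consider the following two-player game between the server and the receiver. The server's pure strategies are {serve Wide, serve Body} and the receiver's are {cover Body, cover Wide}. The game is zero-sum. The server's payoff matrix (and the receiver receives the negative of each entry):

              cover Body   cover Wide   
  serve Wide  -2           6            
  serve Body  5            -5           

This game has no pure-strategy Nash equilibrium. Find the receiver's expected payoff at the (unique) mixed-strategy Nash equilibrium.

Set the receiver's expected payoff from cover Body equal to that from cover Wide:
  the receiver's expected payoff from cover Body: p·2 + (1−p)·(-5) = 7p - 5
  the receiver's expected payoff from cover Wide: p·(-6) + (1−p)·5 = -11p + 5
  7p - 5 = -11p + 5  ⇒  18p = 10  ⇒  p = 5/9.
At equilibrium the receiver is indifferent across columns, so the receiver's payoff equals the payoff from cover Body: (5/9)·2 + (4/9)·(-5) = -10/9.

-10/9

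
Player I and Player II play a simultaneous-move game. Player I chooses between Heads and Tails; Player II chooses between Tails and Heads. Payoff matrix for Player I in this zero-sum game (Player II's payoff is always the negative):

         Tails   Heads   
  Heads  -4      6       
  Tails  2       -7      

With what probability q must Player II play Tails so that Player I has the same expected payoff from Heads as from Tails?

q = 13/19

Player II's mix must leave Player I indifferent between Heads and Tails.
  Player I's expected payoff from Heads: q·(-4) + (1−q)·6 = -10q + 6
  Player I's expected payoff from Tails: q·2 + (1−q)·(-7) = 9q - 7
  -10q + 6 = 9q - 7  ⇒  -19q = -13  ⇒  q = 13/19.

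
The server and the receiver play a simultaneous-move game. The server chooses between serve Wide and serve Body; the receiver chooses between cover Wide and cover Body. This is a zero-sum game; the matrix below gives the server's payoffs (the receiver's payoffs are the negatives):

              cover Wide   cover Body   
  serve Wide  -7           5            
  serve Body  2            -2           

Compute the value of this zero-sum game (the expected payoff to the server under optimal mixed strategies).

v = -1/4

The receiver's mix must leave the server indifferent between serve Wide and serve Body.
  the server's expected payoff from serve Wide: q·(-7) + (1−q)·5 = -12q + 5
  the server's expected payoff from serve Body: q·2 + (1−q)·(-2) = 4q - 2
  -12q + 5 = 4q - 2  ⇒  -16q = -7  ⇒  q = 7/16.
The value is the server's expected payoff against this mix (using serve Wide): (7/16)·(-7) + (9/16)·5 = -1/4.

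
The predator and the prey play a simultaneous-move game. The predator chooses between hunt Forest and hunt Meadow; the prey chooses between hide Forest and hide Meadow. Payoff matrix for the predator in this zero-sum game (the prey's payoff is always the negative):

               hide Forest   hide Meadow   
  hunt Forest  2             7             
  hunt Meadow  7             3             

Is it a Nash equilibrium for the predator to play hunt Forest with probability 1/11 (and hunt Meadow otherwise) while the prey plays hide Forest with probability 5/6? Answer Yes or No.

Given the predator's mix p = 1/11, the prey's payoff from hide Forest is -72/11 but from hide Meadow is -37/11. The prey strictly prefers hide Meadow, so the prey would not mix.
So the proposed profile is not a Nash equilibrium.

No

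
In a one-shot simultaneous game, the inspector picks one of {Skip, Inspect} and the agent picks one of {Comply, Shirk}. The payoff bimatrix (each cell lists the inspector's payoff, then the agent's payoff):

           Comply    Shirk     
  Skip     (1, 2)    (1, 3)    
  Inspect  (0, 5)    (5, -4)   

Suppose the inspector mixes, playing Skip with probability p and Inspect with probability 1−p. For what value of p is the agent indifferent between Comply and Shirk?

p = 9/10

For the agent to be willing to mix, the agent must be indifferent between Comply and Shirk, which pins down the inspector's mix.
  the agent's payoff to Comply: p·2 + (1−p)·5 = -3p + 5
  the agent's payoff to Shirk: p·3 + (1−p)·(-4) = 7p - 4
  -3p + 5 = 7p - 4  ⇒  -10p = -9  ⇒  p = 9/10.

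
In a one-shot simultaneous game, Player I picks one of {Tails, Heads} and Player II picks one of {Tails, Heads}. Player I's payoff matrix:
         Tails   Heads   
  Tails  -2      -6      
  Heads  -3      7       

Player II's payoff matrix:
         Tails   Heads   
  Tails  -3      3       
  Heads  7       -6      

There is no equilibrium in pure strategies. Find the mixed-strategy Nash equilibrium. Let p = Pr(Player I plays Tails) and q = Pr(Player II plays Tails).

p = 13/19, q = 13/14

Set Player II's expected payoff from Tails equal to that from Heads:
  Player II's payoff from Tails: p·(-3) + (1−p)·7 = -10p + 7
  Player II's payoff from Heads: p·3 + (1−p)·(-6) = 9p - 6
  -10p + 7 = 9p - 6  ⇒  -19p = -13  ⇒  p = 13/19.
Set Player I's expected payoff from Tails equal to that from Heads:
  Player I's expected payoff from Tails: q·(-2) + (1−q)·(-6) = 4q - 6
  Player I's expected payoff from Heads: q·(-3) + (1−q)·7 = -10q + 7
  4q - 6 = -10q + 7  ⇒  14q = 13  ⇒  q = 13/14.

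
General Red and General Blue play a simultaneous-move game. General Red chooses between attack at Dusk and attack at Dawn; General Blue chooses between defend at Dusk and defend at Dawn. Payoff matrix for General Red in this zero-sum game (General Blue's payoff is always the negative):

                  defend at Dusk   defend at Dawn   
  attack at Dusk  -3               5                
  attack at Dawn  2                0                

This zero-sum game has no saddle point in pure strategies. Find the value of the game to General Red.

In a mixed equilibrium General Red is indifferent between attack at Dusk and attack at Dawn; this condition fixes q.
  General Red's payoff to attack at Dusk: q·(-3) + (1−q)·5 = -8q + 5
  General Red's payoff to attack at Dawn: q·2 + (1−q)·0 = 2q
  -8q + 5 = 2q  ⇒  -10q = -5  ⇒  q = 1/2.
The value is General Red's expected payoff against this mix (using attack at Dusk): (1/2)·(-3) + (1/2)·5 = 1.

v = 1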